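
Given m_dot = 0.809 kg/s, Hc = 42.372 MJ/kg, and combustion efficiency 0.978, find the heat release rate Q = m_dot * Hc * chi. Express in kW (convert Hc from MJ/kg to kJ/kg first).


Hc = 42.372 MJ/kg = 42.372 * 1000 kJ/kg = 42372 kJ/kg
Q = 0.809 kg/s * 42372 kJ/kg * 0.978 = 33525 kW

33525 kW


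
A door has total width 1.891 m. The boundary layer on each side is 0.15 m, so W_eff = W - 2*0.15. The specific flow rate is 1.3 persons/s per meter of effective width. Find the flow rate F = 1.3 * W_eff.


W_eff = 1.891 - 0.30 = 1.591 m
F = 1.3 * 1.591 = 2.0683 persons/s

2.0683 persons/s


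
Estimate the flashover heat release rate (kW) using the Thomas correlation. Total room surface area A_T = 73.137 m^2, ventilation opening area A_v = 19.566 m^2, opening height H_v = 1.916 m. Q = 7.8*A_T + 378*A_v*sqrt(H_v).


7.8*A_T = 570.47
sqrt(H_v) = 1.3842
378*A_v*sqrt(H_v) = 10237
Q = 570.47 + 10237 = 10808 kW

10808 kW


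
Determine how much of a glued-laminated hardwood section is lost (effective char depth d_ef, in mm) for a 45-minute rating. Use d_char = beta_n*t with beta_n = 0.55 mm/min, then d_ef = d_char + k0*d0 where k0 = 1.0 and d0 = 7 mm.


d_char = 0.55 * 45 = 24.75 mm
d_ef = 24.75 + 1.0*7 = 31.75 mm

31.75 mm


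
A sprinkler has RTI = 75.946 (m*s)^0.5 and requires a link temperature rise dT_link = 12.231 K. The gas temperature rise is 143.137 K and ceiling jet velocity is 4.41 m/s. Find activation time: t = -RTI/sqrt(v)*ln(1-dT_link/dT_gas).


dT_link/dT_gas = 0.085450
ln(1 - 0.085450) = -0.089323
t = -75.946 / sqrt(4.41) * -0.089323 = 3.2303 s

3.2303 s


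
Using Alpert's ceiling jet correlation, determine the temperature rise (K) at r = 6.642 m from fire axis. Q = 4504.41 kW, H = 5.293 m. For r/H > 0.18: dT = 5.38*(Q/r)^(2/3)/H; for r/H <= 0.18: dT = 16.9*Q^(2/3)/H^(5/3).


r/H = 6.642 / 5.293 = 1.2549
r/H > 0.18, so dT = 5.38*(Q/r)^(2/3)/H
Q/r = 678.17
(Q/r)^(2/3) = 77.190
dT = 5.38 * 77.190 / 5.293 = 78.458 K

78.458 K


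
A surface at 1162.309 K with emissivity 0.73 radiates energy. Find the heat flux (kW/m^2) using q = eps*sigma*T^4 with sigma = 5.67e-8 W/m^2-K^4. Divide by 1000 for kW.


T^4 = 1.8251e+12
q = 0.73 * 5.67e-8 * 1.8251e+12 / 1000 = 75.543 kW/m^2

75.543 kW/m^2


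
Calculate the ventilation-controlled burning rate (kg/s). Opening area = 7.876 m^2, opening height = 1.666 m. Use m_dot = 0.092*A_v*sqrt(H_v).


sqrt(H_v) = 1.2907
m_dot = 0.092 * 7.876 * 1.2907 = 0.93526 kg/s

0.93526 kg/s


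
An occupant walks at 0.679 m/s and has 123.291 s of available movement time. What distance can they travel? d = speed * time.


d = 0.679 * 123.291 = 83.715 m

83.715 m


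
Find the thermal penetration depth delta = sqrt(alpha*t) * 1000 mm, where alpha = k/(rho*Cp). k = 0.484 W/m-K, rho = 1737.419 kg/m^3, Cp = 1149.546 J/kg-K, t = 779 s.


alpha = 0.484 / (1737.419 * 1149.546) = 2.4233e-07 m^2/s
alpha * t = 0.00018878
delta = sqrt(0.00018878) * 1000 = 13.740 mm

13.740 mm


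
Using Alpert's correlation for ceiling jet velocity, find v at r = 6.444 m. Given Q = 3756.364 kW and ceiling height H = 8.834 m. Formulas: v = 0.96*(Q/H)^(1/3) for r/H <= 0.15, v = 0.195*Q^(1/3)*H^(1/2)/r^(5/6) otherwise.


r/H = 6.444 / 8.834 = 0.72945
r/H > 0.15, so v = 0.195*Q^(1/3)*H^(1/2)/r^(5/6)
Q^(1/3) = 15.545
H^(1/2) = 2.9722
r^(5/6) = 4.7239
v = 0.195 * 15.545 * 2.9722 / 4.7239 = 1.9072 m/s

1.9072 m/s


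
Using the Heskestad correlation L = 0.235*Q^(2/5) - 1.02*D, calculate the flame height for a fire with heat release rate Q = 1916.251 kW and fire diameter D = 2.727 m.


Q^(2/5) = 20.558
0.235 * Q^(2/5) = 4.8311
1.02 * D = 2.7815
L = 2.0496 m

2.0496 m


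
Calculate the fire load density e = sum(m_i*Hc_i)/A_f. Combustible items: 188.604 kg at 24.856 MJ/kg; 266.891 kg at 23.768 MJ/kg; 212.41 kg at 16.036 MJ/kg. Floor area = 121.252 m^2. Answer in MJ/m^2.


Total energy = 188.604*24.856 + 266.891*23.768 + 212.41*16.036
= 4687.941 + 6343.465 + 3406.207
= 14437.61 MJ
e = 14437.61 / 121.252 = 119.07 MJ/m^2

119.07 MJ/m^2


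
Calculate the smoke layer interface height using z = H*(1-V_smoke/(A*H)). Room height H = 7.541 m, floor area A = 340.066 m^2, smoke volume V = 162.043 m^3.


V/(A*H) = 0.063189
1 - 0.063189 = 0.93681
z = 7.541 * 0.93681 = 7.0645 m

7.0645 m


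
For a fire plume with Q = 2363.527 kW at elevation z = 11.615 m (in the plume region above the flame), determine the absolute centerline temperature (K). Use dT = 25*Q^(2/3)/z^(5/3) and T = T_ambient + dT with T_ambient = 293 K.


Q^(2/3) = 177.44
z^(5/3) = 59.571
dT = 25 * 177.44 / 59.571 = 74.464 K
T = 293 + 74.464 = 367.46 K

367.46 K


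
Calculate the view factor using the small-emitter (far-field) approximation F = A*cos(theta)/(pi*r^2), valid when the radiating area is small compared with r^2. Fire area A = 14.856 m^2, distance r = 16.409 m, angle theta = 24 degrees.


cos(24 deg) = 0.91355
pi*r^2 = 845.89
F = 14.856 * 0.91355 / 845.89 = 0.016044

0.016044


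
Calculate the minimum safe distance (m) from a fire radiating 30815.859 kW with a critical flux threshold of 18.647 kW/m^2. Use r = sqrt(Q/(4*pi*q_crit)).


4*pi*q_crit = 234.33
Q/(4*pi*q_crit) = 131.51
r = sqrt(131.51) = 11.468 m

11.468 m


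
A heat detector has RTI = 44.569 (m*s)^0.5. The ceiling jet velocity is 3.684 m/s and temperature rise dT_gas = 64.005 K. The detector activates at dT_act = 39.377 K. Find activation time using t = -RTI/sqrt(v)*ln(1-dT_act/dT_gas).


dT_act/dT_gas = 0.61522
ln(1 - 0.61522) = -0.95508
t = -44.569 / sqrt(3.684) * -0.95508 = 22.177 s

22.177 s


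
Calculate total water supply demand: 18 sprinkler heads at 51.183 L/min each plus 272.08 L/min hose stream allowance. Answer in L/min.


Sprinkler demand = 18 * 51.183 = 921.294 L/min
Total = 921.294 + 272.08 = 1193.374 L/min

1193.374 L/min


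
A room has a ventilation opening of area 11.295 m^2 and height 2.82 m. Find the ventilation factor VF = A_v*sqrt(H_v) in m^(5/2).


sqrt(H_v) = 1.6793
VF = 11.295 * 1.6793 = 18.968 m^(5/2)

18.968 m^(5/2)


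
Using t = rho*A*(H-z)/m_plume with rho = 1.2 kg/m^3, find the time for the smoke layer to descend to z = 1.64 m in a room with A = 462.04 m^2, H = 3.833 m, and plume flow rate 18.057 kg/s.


H - z = 2.193 m
t = 1.2 * 462.04 * 2.193 / 18.057 = 67.337 s

67.337 s


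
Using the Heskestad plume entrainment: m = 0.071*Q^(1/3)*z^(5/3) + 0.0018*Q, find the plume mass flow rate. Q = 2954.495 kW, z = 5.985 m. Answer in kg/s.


Q^(1/3) = 14.349
z^(5/3) = 19.729
First term = 0.071 * 14.349 * 19.729 = 20.100
Second term = 0.0018 * 2954.495 = 5.3181
m = 25.418 kg/s

25.418 kg/s


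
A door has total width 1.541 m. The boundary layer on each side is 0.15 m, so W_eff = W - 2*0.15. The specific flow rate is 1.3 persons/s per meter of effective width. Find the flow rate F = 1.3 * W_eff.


W_eff = 1.541 - 0.30 = 1.241 m
F = 1.3 * 1.241 = 1.6133 persons/s

1.6133 persons/s


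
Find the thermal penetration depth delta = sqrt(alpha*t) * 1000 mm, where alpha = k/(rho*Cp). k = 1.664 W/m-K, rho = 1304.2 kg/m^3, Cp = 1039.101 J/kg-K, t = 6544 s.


alpha = 1.664 / (1304.2 * 1039.101) = 1.2279e-06 m^2/s
alpha * t = 0.0080352
delta = sqrt(0.0080352) * 1000 = 89.639 mm

89.639 mm


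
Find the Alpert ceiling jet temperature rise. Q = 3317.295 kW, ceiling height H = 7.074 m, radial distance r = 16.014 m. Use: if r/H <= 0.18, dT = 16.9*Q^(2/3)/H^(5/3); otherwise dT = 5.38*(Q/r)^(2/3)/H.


r/H = 16.014 / 7.074 = 2.2638
r/H > 0.18, so dT = 5.38*(Q/r)^(2/3)/H
Q/r = 207.15
(Q/r)^(2/3) = 35.010
dT = 5.38 * 35.010 / 7.074 = 26.626 K

26.626 K


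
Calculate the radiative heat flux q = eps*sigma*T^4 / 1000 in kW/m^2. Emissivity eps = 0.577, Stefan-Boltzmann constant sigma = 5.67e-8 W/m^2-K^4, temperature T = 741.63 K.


T^4 = 3.0252e+11
q = 0.577 * 5.67e-8 * 3.0252e+11 / 1000 = 9.8971 kW/m^2

9.8971 kW/m^2


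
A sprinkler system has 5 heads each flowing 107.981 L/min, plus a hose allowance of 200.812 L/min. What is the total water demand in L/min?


Sprinkler demand = 5 * 107.981 = 539.905 L/min
Total = 539.905 + 200.812 = 740.717 L/min

740.717 L/min


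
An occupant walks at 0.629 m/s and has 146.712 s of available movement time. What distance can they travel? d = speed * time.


d = 0.629 * 146.712 = 92.282 m

92.282 m


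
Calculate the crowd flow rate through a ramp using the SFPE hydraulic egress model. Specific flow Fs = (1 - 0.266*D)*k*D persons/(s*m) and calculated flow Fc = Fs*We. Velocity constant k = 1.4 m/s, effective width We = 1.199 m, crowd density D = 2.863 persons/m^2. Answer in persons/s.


1 - 0.266*D = 1 - 0.266*2.863 = 0.23844
Fs = 0.23844 * 1.4 * 2.863 = 0.95572 persons/(s*m)
Fc = 0.95572 * 1.199 = 1.1459 persons/s

1.1459 persons/s


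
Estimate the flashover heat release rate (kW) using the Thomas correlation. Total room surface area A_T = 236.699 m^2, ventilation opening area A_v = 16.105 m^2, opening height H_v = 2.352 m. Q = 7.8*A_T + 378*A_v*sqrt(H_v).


7.8*A_T = 1846.3
sqrt(H_v) = 1.5336
378*A_v*sqrt(H_v) = 9336.2
Q = 1846.3 + 9336.2 = 11182 kW

11182 kW


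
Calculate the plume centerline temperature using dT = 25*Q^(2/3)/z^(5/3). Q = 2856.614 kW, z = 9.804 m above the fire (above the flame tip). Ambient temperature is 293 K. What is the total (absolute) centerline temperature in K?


Q^(2/3) = 201.33
z^(5/3) = 44.910
dT = 25 * 201.33 / 44.910 = 112.07 K
T = 293 + 112.07 = 405.07 K

405.07 K


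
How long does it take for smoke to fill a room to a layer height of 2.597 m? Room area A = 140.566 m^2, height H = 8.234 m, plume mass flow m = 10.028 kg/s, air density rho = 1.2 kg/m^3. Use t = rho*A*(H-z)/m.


H - z = 5.637 m
t = 1.2 * 140.566 * 5.637 / 10.028 = 94.819 s

94.819 s


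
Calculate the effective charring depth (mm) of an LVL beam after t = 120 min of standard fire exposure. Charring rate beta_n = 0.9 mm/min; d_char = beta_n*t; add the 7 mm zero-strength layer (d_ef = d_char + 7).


d_char = 0.9 * 120 = 108 mm
d_ef = 108 + 1.0*7 = 115 mm

115 mm


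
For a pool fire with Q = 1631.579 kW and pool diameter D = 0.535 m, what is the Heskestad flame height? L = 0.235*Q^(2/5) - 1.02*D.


Q^(2/5) = 19.277
0.235 * Q^(2/5) = 4.5301
1.02 * D = 0.54570
L = 3.9844 m

3.9844 m


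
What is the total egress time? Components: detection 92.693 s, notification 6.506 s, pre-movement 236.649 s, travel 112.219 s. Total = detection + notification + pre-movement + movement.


Total = 92.693 + 6.506 + 236.649 + 112.219 = 448.067 s

448.067 s


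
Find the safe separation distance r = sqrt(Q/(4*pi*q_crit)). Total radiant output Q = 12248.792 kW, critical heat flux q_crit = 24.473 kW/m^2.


4*pi*q_crit = 307.54
Q/(4*pi*q_crit) = 39.829
r = sqrt(39.829) = 6.3110 m

6.3110 m


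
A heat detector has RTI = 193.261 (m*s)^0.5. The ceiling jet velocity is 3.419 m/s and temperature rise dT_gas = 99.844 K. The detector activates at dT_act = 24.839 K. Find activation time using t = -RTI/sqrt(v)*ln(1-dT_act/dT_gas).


dT_act/dT_gas = 0.24878
ln(1 - 0.24878) = -0.28605
t = -193.261 / sqrt(3.419) * -0.28605 = 29.898 s

29.898 s


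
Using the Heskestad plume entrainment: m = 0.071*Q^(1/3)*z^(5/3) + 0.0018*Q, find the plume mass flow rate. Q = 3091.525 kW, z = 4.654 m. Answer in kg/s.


Q^(1/3) = 14.568
z^(5/3) = 12.973
First term = 0.071 * 14.568 * 12.973 = 13.418
Second term = 0.0018 * 3091.525 = 5.5647
m = 18.983 kg/s

18.983 kg/s


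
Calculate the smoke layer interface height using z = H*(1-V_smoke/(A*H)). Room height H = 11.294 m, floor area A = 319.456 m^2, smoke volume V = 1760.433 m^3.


V/(A*H) = 0.48793
1 - 0.48793 = 0.51207
z = 11.294 * 0.51207 = 5.7833 m

5.7833 m


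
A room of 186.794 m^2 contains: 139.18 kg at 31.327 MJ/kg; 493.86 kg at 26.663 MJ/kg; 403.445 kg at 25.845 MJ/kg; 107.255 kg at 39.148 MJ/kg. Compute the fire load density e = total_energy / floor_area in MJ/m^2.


Total energy = 139.18*31.327 + 493.86*26.663 + 403.445*25.845 + 107.255*39.148
= 4360.092 + 13167.79 + 10427.04 + 4198.819
= 32153.74 MJ
e = 32153.74 / 186.794 = 172.13 MJ/m^2

172.13 MJ/m^2


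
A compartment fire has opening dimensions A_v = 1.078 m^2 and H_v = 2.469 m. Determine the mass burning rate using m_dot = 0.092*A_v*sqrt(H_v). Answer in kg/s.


sqrt(H_v) = 1.5713
m_dot = 0.092 * 1.078 * 1.5713 = 0.15584 kg/s

0.15584 kg/s


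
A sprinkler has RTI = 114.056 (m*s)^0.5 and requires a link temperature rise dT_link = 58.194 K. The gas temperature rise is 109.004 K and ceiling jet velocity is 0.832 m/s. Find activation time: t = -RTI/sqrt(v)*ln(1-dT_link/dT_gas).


dT_link/dT_gas = 0.53387
ln(1 - 0.53387) = -0.76329
t = -114.056 / sqrt(0.832) * -0.76329 = 95.444 s

95.444 s


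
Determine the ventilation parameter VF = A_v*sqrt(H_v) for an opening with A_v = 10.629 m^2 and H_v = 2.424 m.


sqrt(H_v) = 1.5569
VF = 10.629 * 1.5569 = 16.549 m^(5/2)

16.549 m^(5/2)


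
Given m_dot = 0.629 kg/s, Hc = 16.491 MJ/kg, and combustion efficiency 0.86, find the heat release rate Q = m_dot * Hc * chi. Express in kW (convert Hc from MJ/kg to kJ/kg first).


Hc = 16.491 MJ/kg = 16.491 * 1000 kJ/kg = 16491 kJ/kg
Q = 0.629 kg/s * 16491 kJ/kg * 0.86 = 8920.6 kW

8920.6 kW


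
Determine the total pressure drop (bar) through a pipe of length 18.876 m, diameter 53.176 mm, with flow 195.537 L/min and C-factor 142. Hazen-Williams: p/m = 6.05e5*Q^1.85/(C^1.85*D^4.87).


Q^1.85 = 17329
C^1.85 = 9588.1
D^4.87 = 2.5365e+08
p/m = 0.0043108 bar/m
p_total = 0.0043108 * 18.876 = 0.081371 bar

0.081371 bar


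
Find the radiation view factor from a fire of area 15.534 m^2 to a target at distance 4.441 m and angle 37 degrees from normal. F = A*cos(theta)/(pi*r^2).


cos(37 deg) = 0.79864
pi*r^2 = 61.960
F = 15.534 * 0.79864 / 61.960 = 0.20023

0.20023


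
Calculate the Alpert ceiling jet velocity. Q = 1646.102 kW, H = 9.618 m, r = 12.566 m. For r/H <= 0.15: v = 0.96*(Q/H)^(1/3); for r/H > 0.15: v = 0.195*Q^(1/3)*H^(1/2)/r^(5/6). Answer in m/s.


r/H = 12.566 / 9.618 = 1.3065
r/H > 0.15, so v = 0.195*Q^(1/3)*H^(1/2)/r^(5/6)
Q^(1/3) = 11.807
H^(1/2) = 3.1013
r^(5/6) = 8.2413
v = 0.195 * 11.807 * 3.1013 / 8.2413 = 0.86643 m/s

0.86643 m/s


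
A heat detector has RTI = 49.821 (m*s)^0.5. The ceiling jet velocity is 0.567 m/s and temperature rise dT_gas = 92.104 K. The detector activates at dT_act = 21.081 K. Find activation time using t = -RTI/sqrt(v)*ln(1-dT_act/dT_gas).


dT_act/dT_gas = 0.22888
ln(1 - 0.22888) = -0.25991
t = -49.821 / sqrt(0.567) * -0.25991 = 17.197 s

17.197 s


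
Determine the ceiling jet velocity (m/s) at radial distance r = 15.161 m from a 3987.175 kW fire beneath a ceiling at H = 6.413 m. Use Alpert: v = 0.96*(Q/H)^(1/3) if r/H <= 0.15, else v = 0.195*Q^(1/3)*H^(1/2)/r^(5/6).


r/H = 15.161 / 6.413 = 2.3641
r/H > 0.15, so v = 0.195*Q^(1/3)*H^(1/2)/r^(5/6)
Q^(1/3) = 15.857
H^(1/2) = 2.5324
r^(5/6) = 9.6370
v = 0.195 * 15.857 * 2.5324 / 9.6370 = 0.81254 m/s

0.81254 m/s


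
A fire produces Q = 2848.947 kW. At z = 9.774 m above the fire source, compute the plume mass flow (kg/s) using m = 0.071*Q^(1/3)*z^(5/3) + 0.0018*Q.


Q^(1/3) = 14.176
z^(5/3) = 44.681
First term = 0.071 * 14.176 * 44.681 = 44.972
Second term = 0.0018 * 2848.947 = 5.1281
m = 50.100 kg/s

50.100 kg/s


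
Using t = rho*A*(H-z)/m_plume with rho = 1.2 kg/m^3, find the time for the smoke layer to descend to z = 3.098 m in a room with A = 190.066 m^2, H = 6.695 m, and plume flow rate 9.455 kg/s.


H - z = 3.597 m
t = 1.2 * 190.066 * 3.597 / 9.455 = 86.769 s

86.769 s


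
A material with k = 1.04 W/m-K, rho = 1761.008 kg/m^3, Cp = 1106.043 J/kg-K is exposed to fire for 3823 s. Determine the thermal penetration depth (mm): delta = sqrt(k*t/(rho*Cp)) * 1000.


alpha = 1.04 / (1761.008 * 1106.043) = 5.3395e-07 m^2/s
alpha * t = 0.0020413
delta = sqrt(0.0020413) * 1000 = 45.181 mm

45.181 mm


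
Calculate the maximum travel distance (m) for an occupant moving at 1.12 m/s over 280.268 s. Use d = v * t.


d = 1.12 * 280.268 = 313.90 m

313.90 m


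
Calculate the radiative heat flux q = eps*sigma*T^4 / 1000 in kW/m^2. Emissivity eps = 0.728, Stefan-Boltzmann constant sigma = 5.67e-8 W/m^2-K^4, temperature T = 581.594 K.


T^4 = 1.1441e+11
q = 0.728 * 5.67e-8 * 1.1441e+11 / 1000 = 4.7227 kW/m^2

4.7227 kW/m^2


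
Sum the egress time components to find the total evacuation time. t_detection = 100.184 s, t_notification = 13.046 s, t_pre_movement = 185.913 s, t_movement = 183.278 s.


Total = 100.184 + 13.046 + 185.913 + 183.278 = 482.421 s

482.421 s


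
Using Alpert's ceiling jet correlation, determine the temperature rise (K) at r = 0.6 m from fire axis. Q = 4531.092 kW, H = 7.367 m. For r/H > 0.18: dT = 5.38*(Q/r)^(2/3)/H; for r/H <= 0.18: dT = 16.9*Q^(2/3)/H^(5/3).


r/H = 0.6 / 7.367 = 0.081444
r/H <= 0.18, so dT = 16.9*Q^(2/3)/H^(5/3)
Q^(2/3) = 273.82
H^(5/3) = 27.892
dT = 16.9 * 273.82 / 27.892 = 165.91 K

165.91 K


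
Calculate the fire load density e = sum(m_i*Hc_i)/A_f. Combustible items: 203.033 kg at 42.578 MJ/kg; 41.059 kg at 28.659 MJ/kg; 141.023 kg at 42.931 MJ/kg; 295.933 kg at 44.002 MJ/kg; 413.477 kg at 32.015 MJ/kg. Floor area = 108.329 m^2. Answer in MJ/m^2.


Total energy = 203.033*42.578 + 41.059*28.659 + 141.023*42.931 + 295.933*44.002 + 413.477*32.015
= 8644.739 + 1176.710 + 6054.258 + 13021.64 + 13237.47
= 42134.82 MJ
e = 42134.82 / 108.329 = 388.95 MJ/m^2

388.95 MJ/m^2


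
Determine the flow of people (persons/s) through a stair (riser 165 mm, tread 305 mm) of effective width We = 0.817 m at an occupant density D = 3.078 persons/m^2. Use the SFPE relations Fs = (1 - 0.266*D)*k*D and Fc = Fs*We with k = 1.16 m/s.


1 - 0.266*D = 1 - 0.266*3.078 = 0.18125
Fs = 0.18125 * 1.16 * 3.078 = 0.64716 persons/(s*m)
Fc = 0.64716 * 0.817 = 0.52873 persons/s

0.52873 persons/s


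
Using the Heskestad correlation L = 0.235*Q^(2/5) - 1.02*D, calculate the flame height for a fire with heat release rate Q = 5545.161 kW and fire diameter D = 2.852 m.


Q^(2/5) = 31.446
0.235 * Q^(2/5) = 7.3898
1.02 * D = 2.9090
L = 4.4808 m

4.4808 m


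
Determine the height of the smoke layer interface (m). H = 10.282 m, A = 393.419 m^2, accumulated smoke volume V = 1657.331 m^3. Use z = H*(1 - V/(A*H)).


V/(A*H) = 0.40971
1 - 0.40971 = 0.59029
z = 10.282 * 0.59029 = 6.0694 m

6.0694 m


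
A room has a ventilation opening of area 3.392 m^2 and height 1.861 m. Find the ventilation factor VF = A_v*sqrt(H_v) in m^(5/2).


sqrt(H_v) = 1.3642
VF = 3.392 * 1.3642 = 4.6273 m^(5/2)

4.6273 m^(5/2)


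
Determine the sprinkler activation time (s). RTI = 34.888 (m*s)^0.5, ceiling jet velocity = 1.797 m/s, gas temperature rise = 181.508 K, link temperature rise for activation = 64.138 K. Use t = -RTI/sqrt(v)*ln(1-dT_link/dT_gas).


dT_link/dT_gas = 0.35336
ln(1 - 0.35336) = -0.43597
t = -34.888 / sqrt(1.797) * -0.43597 = 11.346 s

11.346 s


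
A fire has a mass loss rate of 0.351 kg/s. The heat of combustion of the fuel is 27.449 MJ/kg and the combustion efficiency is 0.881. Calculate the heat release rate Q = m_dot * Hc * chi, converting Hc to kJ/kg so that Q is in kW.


Hc = 27.449 MJ/kg = 27.449 * 1000 kJ/kg = 27449 kJ/kg
Q = 0.351 kg/s * 27449 kJ/kg * 0.881 = 8488.1 kW

8488.1 kW


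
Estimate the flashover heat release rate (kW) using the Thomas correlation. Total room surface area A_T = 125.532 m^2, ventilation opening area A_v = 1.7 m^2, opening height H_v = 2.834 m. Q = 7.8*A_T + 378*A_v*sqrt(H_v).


7.8*A_T = 979.15
sqrt(H_v) = 1.6834
378*A_v*sqrt(H_v) = 1081.8
Q = 979.15 + 1081.8 = 2060.9 kW

2060.9 kW


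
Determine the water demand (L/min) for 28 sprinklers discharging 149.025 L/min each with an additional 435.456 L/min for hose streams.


Sprinkler demand = 28 * 149.025 = 4172.7 L/min
Total = 4172.7 + 435.456 = 4608.156 L/min

4608.156 L/min


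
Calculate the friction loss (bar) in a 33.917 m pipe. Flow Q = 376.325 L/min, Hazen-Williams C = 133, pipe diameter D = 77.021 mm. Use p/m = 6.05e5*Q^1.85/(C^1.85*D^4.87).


Q^1.85 = 58182
C^1.85 = 8494.3
D^4.87 = 1.5409e+09
p/m = 0.0026893 bar/m
p_total = 0.0026893 * 33.917 = 0.091212 bar

0.091212 bar


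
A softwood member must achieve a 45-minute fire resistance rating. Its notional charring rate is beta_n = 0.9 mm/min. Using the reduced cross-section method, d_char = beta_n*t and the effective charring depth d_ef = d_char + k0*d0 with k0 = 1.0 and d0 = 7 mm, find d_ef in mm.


d_char = 0.9 * 45 = 40.5 mm
d_ef = 40.5 + 1.0*7 = 47.5 mm

47.5 mm


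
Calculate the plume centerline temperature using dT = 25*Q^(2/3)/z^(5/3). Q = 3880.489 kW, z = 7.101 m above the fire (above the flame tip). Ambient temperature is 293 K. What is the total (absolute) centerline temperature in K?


Q^(2/3) = 246.94
z^(5/3) = 26.234
dT = 25 * 246.94 / 26.234 = 235.32 K
T = 293 + 235.32 = 528.32 K

528.32 K


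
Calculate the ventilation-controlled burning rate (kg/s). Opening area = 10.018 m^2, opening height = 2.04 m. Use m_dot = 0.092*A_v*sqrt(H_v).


sqrt(H_v) = 1.4283
m_dot = 0.092 * 10.018 * 1.4283 = 1.3164 kg/s

1.3164 kg/s


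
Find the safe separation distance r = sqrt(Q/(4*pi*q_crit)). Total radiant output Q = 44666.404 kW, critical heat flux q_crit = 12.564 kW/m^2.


4*pi*q_crit = 157.88
Q/(4*pi*q_crit) = 282.91
r = sqrt(282.91) = 16.820 m

16.820 m


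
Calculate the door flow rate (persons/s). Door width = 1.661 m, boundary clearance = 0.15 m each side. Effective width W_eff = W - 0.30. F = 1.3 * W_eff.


W_eff = 1.661 - 0.30 = 1.361 m
F = 1.3 * 1.361 = 1.7693 persons/s

1.7693 persons/s


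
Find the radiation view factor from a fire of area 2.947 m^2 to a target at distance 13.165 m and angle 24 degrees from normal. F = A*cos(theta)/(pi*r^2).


cos(24 deg) = 0.91355
pi*r^2 = 544.49
F = 2.947 * 0.91355 / 544.49 = 0.0049445

0.0049445


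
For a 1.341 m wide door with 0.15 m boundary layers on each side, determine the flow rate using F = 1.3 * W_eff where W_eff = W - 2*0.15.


W_eff = 1.341 - 0.30 = 1.041 m
F = 1.3 * 1.041 = 1.3533 persons/s

1.3533 persons/s


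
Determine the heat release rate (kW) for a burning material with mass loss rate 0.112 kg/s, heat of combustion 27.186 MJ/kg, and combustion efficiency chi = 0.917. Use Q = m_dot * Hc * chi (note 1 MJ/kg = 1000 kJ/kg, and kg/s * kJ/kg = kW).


Hc = 27.186 MJ/kg = 27.186 * 1000 kJ/kg = 27186 kJ/kg
Q = 0.112 kg/s * 27186 kJ/kg * 0.917 = 2792.1 kW

2792.1 kW


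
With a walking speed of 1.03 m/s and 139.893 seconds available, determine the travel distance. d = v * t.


d = 1.03 * 139.893 = 144.09 m

144.09 m


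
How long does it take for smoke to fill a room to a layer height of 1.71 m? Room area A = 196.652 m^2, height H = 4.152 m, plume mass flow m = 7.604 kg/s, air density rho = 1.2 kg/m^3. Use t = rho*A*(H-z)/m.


H - z = 2.442 m
t = 1.2 * 196.652 * 2.442 / 7.604 = 75.785 s

75.785 s


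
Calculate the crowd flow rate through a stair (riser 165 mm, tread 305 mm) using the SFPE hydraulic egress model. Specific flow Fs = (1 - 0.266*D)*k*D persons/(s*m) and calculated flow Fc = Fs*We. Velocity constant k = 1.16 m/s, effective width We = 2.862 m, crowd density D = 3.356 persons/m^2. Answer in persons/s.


1 - 0.266*D = 1 - 0.266*3.356 = 0.10730
Fs = 0.10730 * 1.16 * 3.356 = 0.41773 persons/(s*m)
Fc = 0.41773 * 2.862 = 1.1955 persons/s

1.1955 persons/s


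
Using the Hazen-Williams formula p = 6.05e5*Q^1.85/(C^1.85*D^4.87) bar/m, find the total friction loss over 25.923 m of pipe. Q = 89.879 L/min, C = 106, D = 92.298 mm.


Q^1.85 = 4114.0
C^1.85 = 5582.3
D^4.87 = 3.7195e+09
p/m = 0.00011987 bar/m
p_total = 0.00011987 * 25.923 = 0.0031075 bar

0.0031075 bar


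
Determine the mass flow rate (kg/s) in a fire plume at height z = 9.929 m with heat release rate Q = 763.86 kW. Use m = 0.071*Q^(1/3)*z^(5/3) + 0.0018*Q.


Q^(1/3) = 9.1412
z^(5/3) = 45.868
First term = 0.071 * 9.1412 * 45.868 = 29.770
Second term = 0.0018 * 763.86 = 1.3749
m = 31.144 kg/s

31.144 kg/s


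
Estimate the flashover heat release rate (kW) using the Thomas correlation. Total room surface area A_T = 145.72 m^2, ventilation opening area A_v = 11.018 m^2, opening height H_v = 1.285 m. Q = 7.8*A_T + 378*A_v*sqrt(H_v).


7.8*A_T = 1136.616
sqrt(H_v) = 1.1336
378*A_v*sqrt(H_v) = 4721.1
Q = 1136.616 + 4721.1 = 5857.7 kW

5857.7 kW


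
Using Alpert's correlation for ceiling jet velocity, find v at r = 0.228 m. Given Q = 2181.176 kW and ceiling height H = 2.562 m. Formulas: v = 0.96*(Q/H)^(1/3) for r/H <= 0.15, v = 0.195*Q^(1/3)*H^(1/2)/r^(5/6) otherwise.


r/H = 0.228 / 2.562 = 0.088993
r/H <= 0.15, so v = 0.96*(Q/H)^(1/3)
Q/H = 851.36
(Q/H)^(1/3) = 9.4777
v = 0.96 * 9.4777 = 9.0986 m/s

9.0986 m/s


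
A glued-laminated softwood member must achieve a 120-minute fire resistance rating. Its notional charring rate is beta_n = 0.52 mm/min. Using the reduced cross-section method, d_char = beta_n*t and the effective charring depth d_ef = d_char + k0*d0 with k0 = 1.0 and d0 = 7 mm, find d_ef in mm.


d_char = 0.52 * 120 = 62.4 mm
d_ef = 62.4 + 1.0*7 = 69.4 mm

69.4 mm


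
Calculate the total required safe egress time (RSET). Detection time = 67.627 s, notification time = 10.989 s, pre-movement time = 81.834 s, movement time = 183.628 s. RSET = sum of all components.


Total = 67.627 + 10.989 + 81.834 + 183.628 = 344.078 s

344.078 s


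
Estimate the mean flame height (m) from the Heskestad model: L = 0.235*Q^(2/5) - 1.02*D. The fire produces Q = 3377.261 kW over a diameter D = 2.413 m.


Q^(2/5) = 25.788
0.235 * Q^(2/5) = 6.0603
1.02 * D = 2.4613
L = 3.5990 m

3.5990 m


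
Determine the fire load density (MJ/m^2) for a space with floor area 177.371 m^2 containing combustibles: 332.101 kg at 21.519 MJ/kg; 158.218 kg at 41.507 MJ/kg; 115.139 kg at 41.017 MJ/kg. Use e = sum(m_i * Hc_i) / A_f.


Total energy = 332.101*21.519 + 158.218*41.507 + 115.139*41.017
= 7146.481 + 6567.155 + 4722.656
= 18436.29 MJ
e = 18436.29 / 177.371 = 103.94 MJ/m^2

103.94 MJ/m^2


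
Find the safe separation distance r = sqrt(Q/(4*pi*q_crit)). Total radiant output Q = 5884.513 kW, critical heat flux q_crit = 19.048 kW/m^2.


4*pi*q_crit = 239.36
Q/(4*pi*q_crit) = 24.584
r = sqrt(24.584) = 4.9582 m

4.9582 m


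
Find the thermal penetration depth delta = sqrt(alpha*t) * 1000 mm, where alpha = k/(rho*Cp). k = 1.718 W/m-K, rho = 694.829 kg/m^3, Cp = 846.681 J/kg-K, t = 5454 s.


alpha = 1.718 / (694.829 * 846.681) = 2.9203e-06 m^2/s
alpha * t = 0.015927
delta = sqrt(0.015927) * 1000 = 126.20 mm

126.20 mm


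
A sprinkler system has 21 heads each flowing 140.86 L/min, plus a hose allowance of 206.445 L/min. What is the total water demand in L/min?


Sprinkler demand = 21 * 140.86 = 2958.06 L/min
Total = 2958.06 + 206.445 = 3164.505 L/min

3164.505 L/min


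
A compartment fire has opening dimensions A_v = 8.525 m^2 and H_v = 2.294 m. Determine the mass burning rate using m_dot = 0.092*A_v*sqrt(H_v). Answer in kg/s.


sqrt(H_v) = 1.5146
m_dot = 0.092 * 8.525 * 1.5146 = 1.1879 kg/s

1.1879 kg/s


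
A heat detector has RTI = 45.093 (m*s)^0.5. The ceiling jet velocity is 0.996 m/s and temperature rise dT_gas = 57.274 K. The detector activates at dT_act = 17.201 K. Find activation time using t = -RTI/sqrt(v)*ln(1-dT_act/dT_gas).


dT_act/dT_gas = 0.30033
ln(1 - 0.30033) = -0.35714
t = -45.093 / sqrt(0.996) * -0.35714 = 16.137 s

16.137 s


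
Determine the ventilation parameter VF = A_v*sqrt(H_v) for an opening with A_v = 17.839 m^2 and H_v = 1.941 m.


sqrt(H_v) = 1.3932
VF = 17.839 * 1.3932 = 24.853 m^(5/2)

24.853 m^(5/2)


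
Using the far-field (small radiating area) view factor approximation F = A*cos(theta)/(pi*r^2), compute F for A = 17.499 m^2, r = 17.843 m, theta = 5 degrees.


cos(5 deg) = 0.99619
pi*r^2 = 1000.2
F = 17.499 * 0.99619 / 1000.2 = 0.017429

0.017429


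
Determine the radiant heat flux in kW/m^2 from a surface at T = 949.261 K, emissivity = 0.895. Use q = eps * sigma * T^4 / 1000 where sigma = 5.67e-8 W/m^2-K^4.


T^4 = 8.1197e+11
q = 0.895 * 5.67e-8 * 8.1197e+11 / 1000 = 41.205 kW/m^2

41.205 kW/m^2


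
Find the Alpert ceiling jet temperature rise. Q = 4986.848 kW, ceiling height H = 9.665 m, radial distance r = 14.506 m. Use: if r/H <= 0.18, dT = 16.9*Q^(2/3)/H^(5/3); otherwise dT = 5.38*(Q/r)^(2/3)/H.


r/H = 14.506 / 9.665 = 1.5009
r/H > 0.18, so dT = 5.38*(Q/r)^(2/3)/H
Q/r = 343.78
(Q/r)^(2/3) = 49.074
dT = 5.38 * 49.074 / 9.665 = 27.317 K

27.317 K


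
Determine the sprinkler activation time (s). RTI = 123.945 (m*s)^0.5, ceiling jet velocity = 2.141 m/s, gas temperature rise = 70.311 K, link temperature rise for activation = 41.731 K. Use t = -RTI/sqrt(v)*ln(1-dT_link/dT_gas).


dT_link/dT_gas = 0.59352
ln(1 - 0.59352) = -0.90022
t = -123.945 / sqrt(2.141) * -0.90022 = 76.255 s

76.255 s


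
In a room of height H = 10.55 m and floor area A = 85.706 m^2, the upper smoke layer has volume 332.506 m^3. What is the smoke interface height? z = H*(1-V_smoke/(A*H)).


V/(A*H) = 0.36774
1 - 0.36774 = 0.63226
z = 10.55 * 0.63226 = 6.6704 m

6.6704 m


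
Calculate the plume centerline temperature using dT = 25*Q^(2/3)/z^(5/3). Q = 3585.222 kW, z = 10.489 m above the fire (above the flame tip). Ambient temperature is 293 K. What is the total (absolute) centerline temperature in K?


Q^(2/3) = 234.25
z^(5/3) = 50.260
dT = 25 * 234.25 / 50.260 = 116.52 K
T = 293 + 116.52 = 409.52 K

409.52 K


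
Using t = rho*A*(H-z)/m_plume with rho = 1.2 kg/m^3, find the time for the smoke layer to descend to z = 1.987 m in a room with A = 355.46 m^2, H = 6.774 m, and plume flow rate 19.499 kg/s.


H - z = 4.787 m
t = 1.2 * 355.46 * 4.787 / 19.499 = 104.72 s

104.72 s


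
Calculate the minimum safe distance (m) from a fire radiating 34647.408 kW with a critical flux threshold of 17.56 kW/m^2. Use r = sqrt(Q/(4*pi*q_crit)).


4*pi*q_crit = 220.67
Q/(4*pi*q_crit) = 157.01
r = sqrt(157.01) = 12.530 m

12.530 m


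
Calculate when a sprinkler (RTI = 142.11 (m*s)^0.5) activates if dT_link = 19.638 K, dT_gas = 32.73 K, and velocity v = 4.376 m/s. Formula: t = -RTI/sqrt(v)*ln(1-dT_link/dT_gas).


dT_link/dT_gas = 0.6
ln(1 - 0.6) = -0.91629
t = -142.11 / sqrt(4.376) * -0.91629 = 62.247 s

62.247 s


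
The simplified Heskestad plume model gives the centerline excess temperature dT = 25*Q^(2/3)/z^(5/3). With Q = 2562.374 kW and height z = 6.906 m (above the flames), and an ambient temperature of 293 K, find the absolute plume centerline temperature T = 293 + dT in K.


Q^(2/3) = 187.25
z^(5/3) = 25.044
dT = 25 * 187.25 / 25.044 = 186.92 K
T = 293 + 186.92 = 479.92 K

479.92 K


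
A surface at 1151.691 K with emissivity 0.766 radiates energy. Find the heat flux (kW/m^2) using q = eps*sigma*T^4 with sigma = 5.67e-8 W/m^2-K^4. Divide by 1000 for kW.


T^4 = 1.7593e+12
q = 0.766 * 5.67e-8 * 1.7593e+12 / 1000 = 76.411 kW/m^2

76.411 kW/m^2


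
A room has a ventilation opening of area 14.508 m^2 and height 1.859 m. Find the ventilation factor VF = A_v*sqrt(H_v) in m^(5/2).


sqrt(H_v) = 1.3635
VF = 14.508 * 1.3635 = 19.781 m^(5/2)

19.781 m^(5/2)


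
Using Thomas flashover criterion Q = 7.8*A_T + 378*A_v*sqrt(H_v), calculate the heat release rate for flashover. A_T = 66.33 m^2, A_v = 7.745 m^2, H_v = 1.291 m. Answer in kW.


7.8*A_T = 517.374
sqrt(H_v) = 1.1362
378*A_v*sqrt(H_v) = 3326.4
Q = 517.374 + 3326.4 = 3843.8 kW

3843.8 kW


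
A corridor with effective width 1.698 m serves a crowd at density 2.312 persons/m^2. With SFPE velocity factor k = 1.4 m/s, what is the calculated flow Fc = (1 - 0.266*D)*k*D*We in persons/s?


1 - 0.266*D = 1 - 0.266*2.312 = 0.38501
Fs = 0.38501 * 1.4 * 2.312 = 1.2462 persons/(s*m)
Fc = 1.2462 * 1.698 = 2.1160 persons/s

2.1160 persons/s


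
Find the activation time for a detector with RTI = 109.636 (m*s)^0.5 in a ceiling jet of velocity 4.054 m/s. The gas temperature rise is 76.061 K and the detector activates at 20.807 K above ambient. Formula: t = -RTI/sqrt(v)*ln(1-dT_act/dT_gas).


dT_act/dT_gas = 0.27356
ln(1 - 0.27356) = -0.31959
t = -109.636 / sqrt(4.054) * -0.31959 = 17.402 s

17.402 s


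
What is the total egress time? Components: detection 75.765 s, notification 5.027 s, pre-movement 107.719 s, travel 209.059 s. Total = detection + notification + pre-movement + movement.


Total = 75.765 + 5.027 + 107.719 + 209.059 = 397.57 s

397.57 s


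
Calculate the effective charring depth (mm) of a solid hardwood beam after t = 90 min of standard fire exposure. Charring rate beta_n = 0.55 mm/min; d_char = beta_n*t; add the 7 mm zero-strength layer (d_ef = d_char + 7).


d_char = 0.55 * 90 = 49.5 mm
d_ef = 49.5 + 1.0*7 = 56.5 mm

56.5 mm


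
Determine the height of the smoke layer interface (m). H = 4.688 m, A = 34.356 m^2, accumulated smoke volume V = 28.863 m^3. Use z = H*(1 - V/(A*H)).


V/(A*H) = 0.17921
1 - 0.17921 = 0.82079
z = 4.688 * 0.82079 = 3.8479 m

3.8479 m


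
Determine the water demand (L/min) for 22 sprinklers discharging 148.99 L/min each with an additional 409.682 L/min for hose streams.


Sprinkler demand = 22 * 148.99 = 3277.78 L/min
Total = 3277.78 + 409.682 = 3687.462 L/min

3687.462 L/min


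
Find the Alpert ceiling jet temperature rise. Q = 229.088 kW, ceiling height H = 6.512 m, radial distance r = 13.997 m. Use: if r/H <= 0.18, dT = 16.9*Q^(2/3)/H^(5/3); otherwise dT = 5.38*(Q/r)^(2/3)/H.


r/H = 13.997 / 6.512 = 2.1494
r/H > 0.18, so dT = 5.38*(Q/r)^(2/3)/H
Q/r = 16.367
(Q/r)^(2/3) = 6.4463
dT = 5.38 * 6.4463 / 6.512 = 5.3257 K

5.3257 K


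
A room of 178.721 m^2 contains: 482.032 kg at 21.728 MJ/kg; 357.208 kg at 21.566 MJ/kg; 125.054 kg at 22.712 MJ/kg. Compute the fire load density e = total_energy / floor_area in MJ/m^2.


Total energy = 482.032*21.728 + 357.208*21.566 + 125.054*22.712
= 10473.59 + 7703.548 + 2840.226
= 21017.37 MJ
e = 21017.37 / 178.721 = 117.60 MJ/m^2

117.60 MJ/m^2


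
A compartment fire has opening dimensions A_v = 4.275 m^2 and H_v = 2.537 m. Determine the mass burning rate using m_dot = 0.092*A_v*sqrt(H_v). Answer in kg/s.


sqrt(H_v) = 1.5928
m_dot = 0.092 * 4.275 * 1.5928 = 0.62645 kg/s

0.62645 kg/s


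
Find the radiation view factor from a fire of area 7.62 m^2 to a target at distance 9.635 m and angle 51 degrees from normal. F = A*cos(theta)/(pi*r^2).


cos(51 deg) = 0.62932
pi*r^2 = 291.64
F = 7.62 * 0.62932 / 291.64 = 0.016443

0.016443


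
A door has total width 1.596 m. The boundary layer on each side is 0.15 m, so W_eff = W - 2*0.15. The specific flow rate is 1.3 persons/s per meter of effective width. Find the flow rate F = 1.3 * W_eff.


W_eff = 1.596 - 0.30 = 1.296 m
F = 1.3 * 1.296 = 1.6848 persons/s

1.6848 persons/s


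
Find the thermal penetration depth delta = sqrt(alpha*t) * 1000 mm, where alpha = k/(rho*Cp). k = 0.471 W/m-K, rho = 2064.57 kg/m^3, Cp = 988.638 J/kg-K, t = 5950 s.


alpha = 0.471 / (2064.57 * 988.638) = 2.3076e-07 m^2/s
alpha * t = 0.0013730
delta = sqrt(0.0013730) * 1000 = 37.054 mm

37.054 mm


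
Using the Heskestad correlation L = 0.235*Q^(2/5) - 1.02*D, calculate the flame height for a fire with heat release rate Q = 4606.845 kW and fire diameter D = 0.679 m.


Q^(2/5) = 29.199
0.235 * Q^(2/5) = 6.8617
1.02 * D = 0.69258
L = 6.1691 m

6.1691 m


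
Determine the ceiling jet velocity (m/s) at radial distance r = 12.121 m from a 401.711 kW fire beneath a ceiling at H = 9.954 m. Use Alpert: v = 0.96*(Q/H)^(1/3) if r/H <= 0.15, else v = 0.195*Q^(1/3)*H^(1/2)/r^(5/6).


r/H = 12.121 / 9.954 = 1.2177
r/H > 0.15, so v = 0.195*Q^(1/3)*H^(1/2)/r^(5/6)
Q^(1/3) = 7.3786
H^(1/2) = 3.1550
r^(5/6) = 7.9974
v = 0.195 * 7.3786 * 3.1550 / 7.9974 = 0.56762 m/s

0.56762 m/s


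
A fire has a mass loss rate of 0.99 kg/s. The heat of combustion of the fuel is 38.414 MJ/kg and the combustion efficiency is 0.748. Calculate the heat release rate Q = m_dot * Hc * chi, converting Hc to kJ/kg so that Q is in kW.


Hc = 38.414 MJ/kg = 38.414 * 1000 kJ/kg = 38414 kJ/kg
Q = 0.99 kg/s * 38414 kJ/kg * 0.748 = 28446 kW

28446 kW


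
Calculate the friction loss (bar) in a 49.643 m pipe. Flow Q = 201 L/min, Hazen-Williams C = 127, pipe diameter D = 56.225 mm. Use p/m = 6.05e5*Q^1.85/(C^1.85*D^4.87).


Q^1.85 = 18235
C^1.85 = 7799.0
D^4.87 = 3.3278e+08
p/m = 0.0042508 bar/m
p_total = 0.0042508 * 49.643 = 0.21102 bar

0.21102 bar


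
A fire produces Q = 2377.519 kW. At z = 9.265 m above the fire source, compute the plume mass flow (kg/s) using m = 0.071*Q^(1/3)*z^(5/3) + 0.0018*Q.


Q^(1/3) = 13.347
z^(5/3) = 40.870
First term = 0.071 * 13.347 * 40.870 = 38.730
Second term = 0.0018 * 2377.519 = 4.2795
m = 43.009 kg/s

43.009 kg/s


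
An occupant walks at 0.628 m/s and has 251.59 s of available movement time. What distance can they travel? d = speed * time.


d = 0.628 * 251.59 = 158.00 m

158.00 m


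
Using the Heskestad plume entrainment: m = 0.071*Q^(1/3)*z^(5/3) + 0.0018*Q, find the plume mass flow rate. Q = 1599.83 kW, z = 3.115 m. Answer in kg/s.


Q^(1/3) = 11.696
z^(5/3) = 6.6440
First term = 0.071 * 11.696 * 6.6440 = 5.5171
Second term = 0.0018 * 1599.83 = 2.8797
m = 8.3968 kg/s

8.3968 kg/s


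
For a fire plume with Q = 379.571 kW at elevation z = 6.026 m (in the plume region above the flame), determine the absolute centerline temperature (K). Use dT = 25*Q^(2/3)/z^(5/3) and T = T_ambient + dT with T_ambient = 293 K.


Q^(2/3) = 52.424
z^(5/3) = 19.955
dT = 25 * 52.424 / 19.955 = 65.678 K
T = 293 + 65.678 = 358.68 K

358.68 K


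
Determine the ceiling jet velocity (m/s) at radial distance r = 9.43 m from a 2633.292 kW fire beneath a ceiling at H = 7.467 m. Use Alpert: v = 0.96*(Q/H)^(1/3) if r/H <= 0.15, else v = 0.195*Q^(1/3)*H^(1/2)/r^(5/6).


r/H = 9.43 / 7.467 = 1.2629
r/H > 0.15, so v = 0.195*Q^(1/3)*H^(1/2)/r^(5/6)
Q^(1/3) = 13.809
H^(1/2) = 2.7326
r^(5/6) = 6.4877
v = 0.195 * 13.809 * 2.7326 / 6.4877 = 1.1342 m/s

1.1342 m/s


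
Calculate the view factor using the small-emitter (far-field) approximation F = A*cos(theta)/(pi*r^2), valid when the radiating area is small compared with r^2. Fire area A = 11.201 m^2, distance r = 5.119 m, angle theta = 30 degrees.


cos(30 deg) = 0.86603
pi*r^2 = 82.323
F = 11.201 * 0.86603 / 82.323 = 0.11783

0.11783


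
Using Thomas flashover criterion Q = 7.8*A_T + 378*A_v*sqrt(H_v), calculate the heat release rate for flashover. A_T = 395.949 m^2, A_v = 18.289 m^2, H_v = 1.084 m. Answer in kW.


7.8*A_T = 3088.4
sqrt(H_v) = 1.0412
378*A_v*sqrt(H_v) = 7197.7
Q = 3088.4 + 7197.7 = 10286 kW

10286 kW


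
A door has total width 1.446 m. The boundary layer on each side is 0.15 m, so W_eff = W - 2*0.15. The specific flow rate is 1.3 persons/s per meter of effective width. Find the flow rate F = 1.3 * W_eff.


W_eff = 1.446 - 0.30 = 1.146 m
F = 1.3 * 1.146 = 1.4898 persons/s

1.4898 persons/s


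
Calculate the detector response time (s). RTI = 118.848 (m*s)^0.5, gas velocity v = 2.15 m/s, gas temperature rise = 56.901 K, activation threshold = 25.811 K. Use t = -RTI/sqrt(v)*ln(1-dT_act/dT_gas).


dT_act/dT_gas = 0.45361
ln(1 - 0.45361) = -0.60443
t = -118.848 / sqrt(2.15) * -0.60443 = 48.991 s

48.991 s


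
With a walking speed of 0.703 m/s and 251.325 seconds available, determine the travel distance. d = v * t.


d = 0.703 * 251.325 = 176.68 m

176.68 m


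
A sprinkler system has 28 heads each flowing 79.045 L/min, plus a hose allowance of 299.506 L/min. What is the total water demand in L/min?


Sprinkler demand = 28 * 79.045 = 2213.26 L/min
Total = 2213.26 + 299.506 = 2512.766 L/min

2512.766 L/min


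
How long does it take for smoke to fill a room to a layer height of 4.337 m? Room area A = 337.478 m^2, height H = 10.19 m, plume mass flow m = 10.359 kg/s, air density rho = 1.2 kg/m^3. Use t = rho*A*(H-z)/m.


H - z = 5.853 m
t = 1.2 * 337.478 * 5.853 / 10.359 = 228.82 s

228.82 s
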